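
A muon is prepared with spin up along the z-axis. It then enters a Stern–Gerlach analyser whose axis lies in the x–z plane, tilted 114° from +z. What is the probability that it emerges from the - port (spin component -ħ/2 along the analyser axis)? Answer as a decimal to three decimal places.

0.703

For spin-½, the probability of finding spin-up along an axis at angle θ to the initial spin direction is cos²(θ/2); spin-down is sin²(θ/2).
θ = 114°, so P = sin²(57°) ≈ 0.703.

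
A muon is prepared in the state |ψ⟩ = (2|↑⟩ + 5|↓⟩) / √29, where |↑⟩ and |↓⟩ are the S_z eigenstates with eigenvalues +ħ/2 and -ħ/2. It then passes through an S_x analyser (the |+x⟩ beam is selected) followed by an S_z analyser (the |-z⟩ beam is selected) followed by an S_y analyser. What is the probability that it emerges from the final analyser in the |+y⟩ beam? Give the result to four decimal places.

First analyser (S_x): P(|+x⟩) = |⟨+x|ψ⟩|² = 49/58.
After stage 1 the state is |+x⟩; P(|-z⟩) = |⟨-z|+x⟩|² = 1/2.
After stage 2 the state is |-z⟩; P(|+y⟩) = |⟨+y|-z⟩|² = 1/2.
Joint probability = 49/58 × 1/2 × 1/2 = 0.2112.

0.2112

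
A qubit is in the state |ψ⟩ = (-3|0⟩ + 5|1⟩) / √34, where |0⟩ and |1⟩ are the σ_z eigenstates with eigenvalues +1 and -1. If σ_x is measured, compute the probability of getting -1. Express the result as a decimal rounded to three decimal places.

0.941

|-x⟩ = (|0⟩ - |1⟩)/√2, so ⟨-x|ψ⟩ = (-8) / (√2·√34).
P = |-8|² / 68 = 64/68.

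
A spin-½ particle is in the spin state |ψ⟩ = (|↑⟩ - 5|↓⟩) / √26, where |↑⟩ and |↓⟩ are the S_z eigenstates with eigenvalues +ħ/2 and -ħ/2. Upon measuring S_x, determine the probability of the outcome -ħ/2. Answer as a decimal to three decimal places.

|-x⟩ = (|↑⟩ - |↓⟩)/√2, so ⟨-x|ψ⟩ = (6) / (√2·√26).
P = |6|² / 52 = 36/52.

0.692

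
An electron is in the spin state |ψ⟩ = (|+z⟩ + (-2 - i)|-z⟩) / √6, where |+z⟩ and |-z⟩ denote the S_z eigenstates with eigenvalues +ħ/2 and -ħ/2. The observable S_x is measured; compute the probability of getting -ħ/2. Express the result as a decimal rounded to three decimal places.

0.833

|-x⟩ = (|+z⟩ - |-z⟩)/√2, so ⟨-x|ψ⟩ = (3 + i) / (√2·√6).
P = |3 + i|² / 12 = 10/12.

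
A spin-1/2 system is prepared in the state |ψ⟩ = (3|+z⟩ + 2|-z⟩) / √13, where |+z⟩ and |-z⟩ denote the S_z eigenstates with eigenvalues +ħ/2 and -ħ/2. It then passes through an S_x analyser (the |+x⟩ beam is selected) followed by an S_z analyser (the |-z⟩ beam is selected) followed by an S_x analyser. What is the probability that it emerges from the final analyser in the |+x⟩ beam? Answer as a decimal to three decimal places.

First analyser (S_x): P(|+x⟩) = |⟨+x|ψ⟩|² = 25/26.
After stage 1 the state is |+x⟩; P(|-z⟩) = |⟨-z|+x⟩|² = 1/2.
After stage 2 the state is |-z⟩; P(|+x⟩) = |⟨+x|-z⟩|² = 1/2.
Joint probability = 25/26 × 1/2 × 1/2 = 0.240.

0.240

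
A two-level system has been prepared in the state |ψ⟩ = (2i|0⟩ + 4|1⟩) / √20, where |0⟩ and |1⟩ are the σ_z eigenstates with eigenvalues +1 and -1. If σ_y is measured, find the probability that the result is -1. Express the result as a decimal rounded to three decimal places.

|-y⟩ = (|0⟩ - i|1⟩)/√2, so ⟨-y|ψ⟩ = (6i) / (√2·√20).
P = |6i|² / 40 = 36/40.

0.900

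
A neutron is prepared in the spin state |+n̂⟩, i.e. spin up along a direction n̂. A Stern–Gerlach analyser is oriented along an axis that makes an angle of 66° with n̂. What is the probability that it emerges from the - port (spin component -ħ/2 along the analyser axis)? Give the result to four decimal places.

For spin-½, the probability of finding spin-up along an axis at angle θ to the initial spin direction is cos²(θ/2); spin-down is sin²(θ/2).
θ = 66°, so P = sin²(33°) ≈ 0.2966.

0.2966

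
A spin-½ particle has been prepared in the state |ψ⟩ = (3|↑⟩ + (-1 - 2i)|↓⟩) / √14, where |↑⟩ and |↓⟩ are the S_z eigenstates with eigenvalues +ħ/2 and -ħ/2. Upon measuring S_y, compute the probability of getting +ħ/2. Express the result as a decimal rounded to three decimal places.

0.071

|+y⟩ = (|↑⟩ + i|↓⟩)/√2, so ⟨+y|ψ⟩ = (1 + i) / (√2·√14).
P = |1 + i|² / 28 = 2/28.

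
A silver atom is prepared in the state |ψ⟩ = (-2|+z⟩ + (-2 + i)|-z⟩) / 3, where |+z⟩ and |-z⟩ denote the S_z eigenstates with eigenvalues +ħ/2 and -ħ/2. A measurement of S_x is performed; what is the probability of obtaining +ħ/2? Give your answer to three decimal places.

|+x⟩ = (|+z⟩ + |-z⟩)/√2, so ⟨+x|ψ⟩ = (-4 + i) / (√2·3).
P = |-4 + i|² / 18 = 17/18.

0.944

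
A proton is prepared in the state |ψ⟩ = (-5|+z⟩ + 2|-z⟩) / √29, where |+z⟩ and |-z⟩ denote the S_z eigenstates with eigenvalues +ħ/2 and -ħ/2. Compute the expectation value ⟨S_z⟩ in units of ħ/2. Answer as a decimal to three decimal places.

⟨σ_z⟩ = |a|² - |b|² divided by |a|²+|b|², with a, b the |+z⟩, |-z⟩ amplitudes.
= (25 - 4)/29 = 21/29.
⟨S_z⟩ = (ħ/2)·⟨σ_z⟩.

0.724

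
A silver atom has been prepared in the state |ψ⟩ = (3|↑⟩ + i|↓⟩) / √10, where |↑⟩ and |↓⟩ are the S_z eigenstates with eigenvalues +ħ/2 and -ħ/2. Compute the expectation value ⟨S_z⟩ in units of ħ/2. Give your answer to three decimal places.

0.800

⟨σ_z⟩ = |a|² - |b|² divided by |a|²+|b|², with a, b the |↑⟩, |↓⟩ amplitudes.
= (9 - 1)/10 = 8/10.
⟨S_z⟩ = (ħ/2)·⟨σ_z⟩.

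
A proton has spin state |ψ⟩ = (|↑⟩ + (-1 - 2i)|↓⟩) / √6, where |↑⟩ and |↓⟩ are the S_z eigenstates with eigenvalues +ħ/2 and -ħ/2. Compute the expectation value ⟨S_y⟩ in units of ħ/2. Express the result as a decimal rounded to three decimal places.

⟨σ_y⟩ = 2 Im(a* b)/(|a|²+|b|²) with a = 1, b = (-1 - 2i).
a* b = (-1 - 2i), so ⟨σ_y⟩ = -4/6.
⟨S_y⟩ = (ħ/2)·⟨σ_y⟩.

-0.667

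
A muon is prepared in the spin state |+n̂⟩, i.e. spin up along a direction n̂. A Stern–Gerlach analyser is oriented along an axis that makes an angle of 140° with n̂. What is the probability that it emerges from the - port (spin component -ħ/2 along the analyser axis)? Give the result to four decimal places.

0.8830

For spin-½, the probability of finding spin-up along an axis at angle θ to the initial spin direction is cos²(θ/2); spin-down is sin²(θ/2).
θ = 140°, so P = sin²(70°) ≈ 0.8830.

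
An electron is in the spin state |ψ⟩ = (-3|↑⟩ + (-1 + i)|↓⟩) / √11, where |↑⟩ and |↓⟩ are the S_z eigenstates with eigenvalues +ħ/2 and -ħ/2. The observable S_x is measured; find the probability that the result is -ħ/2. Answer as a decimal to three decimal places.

|-x⟩ = (|↑⟩ - |↓⟩)/√2, so ⟨-x|ψ⟩ = (-2 - i) / (√2·√11).
P = |-2 - i|² / 22 = 5/22.

0.227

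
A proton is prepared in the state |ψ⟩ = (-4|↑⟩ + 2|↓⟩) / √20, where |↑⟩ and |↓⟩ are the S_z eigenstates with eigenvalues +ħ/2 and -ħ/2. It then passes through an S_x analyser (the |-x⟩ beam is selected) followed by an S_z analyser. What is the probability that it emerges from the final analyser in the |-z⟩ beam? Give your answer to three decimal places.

0.450

First analyser (S_x): P(|-x⟩) = |⟨-x|ψ⟩|² = 36/40.
After stage 1 the state is |-x⟩; P(|-z⟩) = |⟨-z|-x⟩|² = 1/2.
Joint probability = 36/40 × 1/2 = 0.450.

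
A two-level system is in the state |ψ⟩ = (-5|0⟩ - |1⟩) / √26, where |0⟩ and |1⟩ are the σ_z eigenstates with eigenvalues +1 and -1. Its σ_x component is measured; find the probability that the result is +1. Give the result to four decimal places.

|+x⟩ = (|0⟩ + |1⟩)/√2, so ⟨+x|ψ⟩ = (-6) / (√2·√26).
P = |-6|² / 52 = 36/52.

0.6923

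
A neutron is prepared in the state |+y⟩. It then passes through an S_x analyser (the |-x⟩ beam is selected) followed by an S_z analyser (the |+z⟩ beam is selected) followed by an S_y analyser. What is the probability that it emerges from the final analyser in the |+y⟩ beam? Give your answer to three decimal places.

0.125

First analyser (S_x): from |+y⟩, P(|-x⟩) = 1/2.
After stage 1 the state is |-x⟩; P(|+z⟩) = |⟨+z|-x⟩|² = 1/2.
After stage 2 the state is |+z⟩; P(|+y⟩) = |⟨+y|+z⟩|² = 1/2.
Joint probability = 1/2 × 1/2 × 1/2 = 0.125.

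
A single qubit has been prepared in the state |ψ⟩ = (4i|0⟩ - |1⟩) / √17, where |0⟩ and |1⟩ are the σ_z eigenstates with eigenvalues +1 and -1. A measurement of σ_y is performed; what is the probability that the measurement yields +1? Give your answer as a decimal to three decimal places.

|+y⟩ = (|0⟩ + i|1⟩)/√2, so ⟨+y|ψ⟩ = (5i) / (√2·√17).
P = |5i|² / 34 = 25/34.

0.735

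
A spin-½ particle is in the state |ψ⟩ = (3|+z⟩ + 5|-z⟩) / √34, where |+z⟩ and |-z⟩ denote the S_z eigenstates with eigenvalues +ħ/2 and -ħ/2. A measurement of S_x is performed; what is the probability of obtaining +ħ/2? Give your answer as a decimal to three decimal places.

0.941

|+x⟩ = (|+z⟩ + |-z⟩)/√2, so ⟨+x|ψ⟩ = (8) / (√2·√34).
P = |8|² / 68 = 64/68.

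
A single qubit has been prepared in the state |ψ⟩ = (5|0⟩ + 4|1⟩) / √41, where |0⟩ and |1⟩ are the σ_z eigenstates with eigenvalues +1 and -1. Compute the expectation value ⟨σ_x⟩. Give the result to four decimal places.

⟨σ_x⟩ = 2 Re(a* b)/(|a|²+|b|²) with a = 5, b = 4.
a* b = 20, so ⟨σ_x⟩ = 40/41.

0.9756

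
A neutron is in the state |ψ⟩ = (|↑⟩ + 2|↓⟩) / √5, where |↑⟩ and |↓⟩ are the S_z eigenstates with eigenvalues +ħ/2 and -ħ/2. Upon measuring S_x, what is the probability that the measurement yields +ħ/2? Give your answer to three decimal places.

|+x⟩ = (|↑⟩ + |↓⟩)/√2, so ⟨+x|ψ⟩ = (3) / (√2·√5).
P = |3|² / 10 = 9/10.

0.900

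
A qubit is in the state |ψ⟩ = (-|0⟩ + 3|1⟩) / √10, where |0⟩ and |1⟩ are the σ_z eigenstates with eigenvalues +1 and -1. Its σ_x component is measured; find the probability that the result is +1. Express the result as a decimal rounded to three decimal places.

|+x⟩ = (|0⟩ + |1⟩)/√2, so ⟨+x|ψ⟩ = (2) / (√2·√10).
P = |2|² / 20 = 4/20.

0.200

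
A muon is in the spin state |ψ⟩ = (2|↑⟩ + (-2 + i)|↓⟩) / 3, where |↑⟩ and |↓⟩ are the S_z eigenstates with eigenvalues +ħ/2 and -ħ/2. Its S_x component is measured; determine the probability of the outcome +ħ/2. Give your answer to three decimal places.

0.056

|+x⟩ = (|↑⟩ + |↓⟩)/√2, so ⟨+x|ψ⟩ = (i) / (√2·3).
P = |i|² / 18 = 1/18.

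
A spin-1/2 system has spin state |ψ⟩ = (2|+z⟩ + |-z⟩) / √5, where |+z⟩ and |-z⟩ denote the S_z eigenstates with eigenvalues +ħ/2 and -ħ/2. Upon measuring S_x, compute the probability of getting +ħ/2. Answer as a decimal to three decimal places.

0.900

|+x⟩ = (|+z⟩ + |-z⟩)/√2, so ⟨+x|ψ⟩ = (3) / (√2·√5).
P = |3|² / 10 = 9/10.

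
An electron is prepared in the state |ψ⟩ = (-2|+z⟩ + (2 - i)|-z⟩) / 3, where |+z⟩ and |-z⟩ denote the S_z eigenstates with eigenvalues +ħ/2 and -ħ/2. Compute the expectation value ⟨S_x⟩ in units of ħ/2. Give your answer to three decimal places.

⟨σ_x⟩ = 2 Re(a* b)/(|a|²+|b|²) with a = -2, b = (2 - i).
a* b = (-4 + 2i), so ⟨σ_x⟩ = -8/9.
⟨S_x⟩ = (ħ/2)·⟨σ_x⟩.

-0.889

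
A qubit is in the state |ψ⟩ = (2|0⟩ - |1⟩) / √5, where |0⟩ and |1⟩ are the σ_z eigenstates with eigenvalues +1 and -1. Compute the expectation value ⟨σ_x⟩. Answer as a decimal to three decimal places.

-0.800

⟨σ_x⟩ = 2 Re(a* b)/(|a|²+|b|²) with a = 2, b = -1.
a* b = -2, so ⟨σ_x⟩ = -4/5.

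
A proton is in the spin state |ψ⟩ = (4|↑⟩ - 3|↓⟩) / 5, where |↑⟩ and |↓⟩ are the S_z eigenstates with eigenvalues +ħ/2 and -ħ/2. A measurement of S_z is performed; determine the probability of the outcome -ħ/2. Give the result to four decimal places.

The -ħ/2 outcome corresponds to |↓⟩. Its amplitude in |ψ⟩ is -3/5.
P = |-3|² / 25 = 9/25.

0.3600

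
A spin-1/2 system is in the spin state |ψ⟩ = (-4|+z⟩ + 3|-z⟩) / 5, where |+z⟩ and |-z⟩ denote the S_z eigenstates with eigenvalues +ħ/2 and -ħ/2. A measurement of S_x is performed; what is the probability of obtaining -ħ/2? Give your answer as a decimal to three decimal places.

0.980

|-x⟩ = (|+z⟩ - |-z⟩)/√2, so ⟨-x|ψ⟩ = (-7) / (√2·5).
P = |-7|² / 50 = 49/50.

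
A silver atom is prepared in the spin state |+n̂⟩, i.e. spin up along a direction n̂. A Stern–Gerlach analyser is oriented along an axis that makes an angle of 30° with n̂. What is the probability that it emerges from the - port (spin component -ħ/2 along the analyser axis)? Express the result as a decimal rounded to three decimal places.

For spin-½, the probability of finding spin-up along an axis at angle θ to the initial spin direction is cos²(θ/2); spin-down is sin²(θ/2).
θ = 30°, so P = sin²(15°) ≈ 0.067.

0.067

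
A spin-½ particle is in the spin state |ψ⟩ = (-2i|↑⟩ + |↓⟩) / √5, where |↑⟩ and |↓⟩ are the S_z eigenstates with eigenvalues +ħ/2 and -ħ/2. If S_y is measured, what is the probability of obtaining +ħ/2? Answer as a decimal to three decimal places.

|+y⟩ = (|↑⟩ + i|↓⟩)/√2, so ⟨+y|ψ⟩ = (-3i) / (√2·√5).
P = |-3i|² / 10 = 9/10.

0.900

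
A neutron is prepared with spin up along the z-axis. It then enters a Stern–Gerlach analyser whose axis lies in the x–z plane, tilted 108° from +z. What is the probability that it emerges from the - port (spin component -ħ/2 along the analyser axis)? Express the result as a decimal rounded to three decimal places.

0.655

For spin-½, the probability of finding spin-up along an axis at angle θ to the initial spin direction is cos²(θ/2); spin-down is sin²(θ/2).
θ = 108°, so P = sin²(54°) ≈ 0.655.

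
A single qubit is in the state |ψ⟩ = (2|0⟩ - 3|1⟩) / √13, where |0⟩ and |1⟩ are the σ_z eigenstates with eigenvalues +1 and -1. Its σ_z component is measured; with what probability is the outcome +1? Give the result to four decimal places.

The +1 outcome corresponds to |0⟩. Its amplitude in |ψ⟩ is 2/√13.
P = |2|² / 13 = 4/13.

0.3077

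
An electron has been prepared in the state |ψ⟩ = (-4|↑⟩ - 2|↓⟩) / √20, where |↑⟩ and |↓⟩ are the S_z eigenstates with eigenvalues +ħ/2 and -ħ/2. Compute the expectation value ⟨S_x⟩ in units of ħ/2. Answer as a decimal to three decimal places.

0.800

⟨σ_x⟩ = 2 Re(a* b)/(|a|²+|b|²) with a = -4, b = -2.
a* b = 8, so ⟨σ_x⟩ = 16/20.
⟨S_x⟩ = (ħ/2)·⟨σ_x⟩.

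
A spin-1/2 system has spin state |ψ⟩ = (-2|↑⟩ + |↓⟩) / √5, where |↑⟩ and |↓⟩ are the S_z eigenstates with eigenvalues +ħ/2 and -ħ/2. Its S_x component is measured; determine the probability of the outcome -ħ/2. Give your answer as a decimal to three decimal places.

0.900

|-x⟩ = (|↑⟩ - |↓⟩)/√2, so ⟨-x|ψ⟩ = (-3) / (√2·√5).
P = |-3|² / 10 = 9/10.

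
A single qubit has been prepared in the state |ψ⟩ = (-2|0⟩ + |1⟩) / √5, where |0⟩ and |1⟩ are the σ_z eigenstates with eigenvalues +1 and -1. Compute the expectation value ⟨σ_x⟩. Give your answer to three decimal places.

-0.800

⟨σ_x⟩ = 2 Re(a* b)/(|a|²+|b|²) with a = -2, b = 1.
a* b = -2, so ⟨σ_x⟩ = -4/5.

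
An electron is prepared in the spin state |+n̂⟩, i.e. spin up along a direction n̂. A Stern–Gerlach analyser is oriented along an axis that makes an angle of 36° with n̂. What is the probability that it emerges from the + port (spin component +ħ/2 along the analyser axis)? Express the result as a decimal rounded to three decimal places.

For spin-½, the probability of finding spin-up along an axis at angle θ to the initial spin direction is cos²(θ/2); spin-down is sin²(θ/2).
θ = 36°, so P = cos²(18°) ≈ 0.905.

0.905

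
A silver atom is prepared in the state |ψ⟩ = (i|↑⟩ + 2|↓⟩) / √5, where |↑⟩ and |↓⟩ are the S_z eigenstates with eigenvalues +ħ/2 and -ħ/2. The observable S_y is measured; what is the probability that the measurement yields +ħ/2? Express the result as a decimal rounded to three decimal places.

0.100

|+y⟩ = (|↑⟩ + i|↓⟩)/√2, so ⟨+y|ψ⟩ = (-i) / (√2·√5).
P = |-i|² / 10 = 1/10.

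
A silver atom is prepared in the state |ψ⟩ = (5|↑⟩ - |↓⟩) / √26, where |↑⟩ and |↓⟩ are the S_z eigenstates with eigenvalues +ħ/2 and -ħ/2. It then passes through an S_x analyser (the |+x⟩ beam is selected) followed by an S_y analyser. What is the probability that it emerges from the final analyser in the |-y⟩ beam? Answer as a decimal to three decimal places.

First analyser (S_x): P(|+x⟩) = |⟨+x|ψ⟩|² = 16/52.
After stage 1 the state is |+x⟩; P(|-y⟩) = |⟨-y|+x⟩|² = 1/2.
Joint probability = 16/52 × 1/2 = 0.154.

0.154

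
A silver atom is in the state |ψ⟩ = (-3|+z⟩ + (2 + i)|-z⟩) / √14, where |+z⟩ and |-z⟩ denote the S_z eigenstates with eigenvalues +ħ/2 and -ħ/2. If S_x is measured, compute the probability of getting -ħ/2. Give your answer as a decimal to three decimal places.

|-x⟩ = (|+z⟩ - |-z⟩)/√2, so ⟨-x|ψ⟩ = (-5 - i) / (√2·√14).
P = |-5 - i|² / 28 = 26/28.

0.929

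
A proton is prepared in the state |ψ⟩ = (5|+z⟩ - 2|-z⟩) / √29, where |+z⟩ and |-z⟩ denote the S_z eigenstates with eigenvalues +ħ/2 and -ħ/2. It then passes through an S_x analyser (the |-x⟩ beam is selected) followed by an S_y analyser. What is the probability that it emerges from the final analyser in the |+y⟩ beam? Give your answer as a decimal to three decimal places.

0.422

First analyser (S_x): P(|-x⟩) = |⟨-x|ψ⟩|² = 49/58.
After stage 1 the state is |-x⟩; P(|+y⟩) = |⟨+y|-x⟩|² = 1/2.
Joint probability = 49/58 × 1/2 = 0.422.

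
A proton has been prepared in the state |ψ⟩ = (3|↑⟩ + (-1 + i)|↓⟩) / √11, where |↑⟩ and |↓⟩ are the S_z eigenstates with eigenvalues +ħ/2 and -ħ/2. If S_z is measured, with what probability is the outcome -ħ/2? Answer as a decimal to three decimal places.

0.182

The -ħ/2 outcome corresponds to |↓⟩. Its amplitude in |ψ⟩ is (-1 + i)/√11.
P = |-1 + i|² / 11 = 2/11.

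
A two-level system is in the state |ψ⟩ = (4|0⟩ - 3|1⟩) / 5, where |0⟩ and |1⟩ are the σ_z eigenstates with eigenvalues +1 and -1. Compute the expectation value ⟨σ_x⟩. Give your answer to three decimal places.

⟨σ_x⟩ = 2 Re(a* b)/(|a|²+|b|²) with a = 4, b = -3.
a* b = -12, so ⟨σ_x⟩ = -24/25.

-0.960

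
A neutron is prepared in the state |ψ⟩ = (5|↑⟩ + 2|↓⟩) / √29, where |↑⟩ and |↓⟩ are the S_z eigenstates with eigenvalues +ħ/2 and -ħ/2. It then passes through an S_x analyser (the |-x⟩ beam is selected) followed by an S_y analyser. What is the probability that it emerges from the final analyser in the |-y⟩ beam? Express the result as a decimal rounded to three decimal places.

First analyser (S_x): P(|-x⟩) = |⟨-x|ψ⟩|² = 9/58.
After stage 1 the state is |-x⟩; P(|-y⟩) = |⟨-y|-x⟩|² = 1/2.
Joint probability = 9/58 × 1/2 = 0.078.

0.078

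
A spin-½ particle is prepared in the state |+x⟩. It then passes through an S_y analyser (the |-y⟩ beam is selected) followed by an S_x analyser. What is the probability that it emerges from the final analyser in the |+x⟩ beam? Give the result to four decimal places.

0.2500

First analyser (S_y): from |+x⟩, P(|-y⟩) = 1/2.
After stage 1 the state is |-y⟩; P(|+x⟩) = |⟨+x|-y⟩|² = 1/2.
Joint probability = 1/2 × 1/2 = 0.2500.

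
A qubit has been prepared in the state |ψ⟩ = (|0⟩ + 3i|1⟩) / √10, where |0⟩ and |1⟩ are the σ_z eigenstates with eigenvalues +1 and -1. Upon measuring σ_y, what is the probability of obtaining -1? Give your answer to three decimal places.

|-y⟩ = (|0⟩ - i|1⟩)/√2, so ⟨-y|ψ⟩ = (-2) / (√2·√10).
P = |-2|² / 20 = 4/20.

0.200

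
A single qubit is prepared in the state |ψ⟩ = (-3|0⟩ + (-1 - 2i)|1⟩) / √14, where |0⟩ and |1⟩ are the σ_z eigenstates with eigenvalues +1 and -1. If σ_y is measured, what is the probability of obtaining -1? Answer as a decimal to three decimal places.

0.071

|-y⟩ = (|0⟩ - i|1⟩)/√2, so ⟨-y|ψ⟩ = (-1 - i) / (√2·√14).
P = |-1 - i|² / 28 = 2/28.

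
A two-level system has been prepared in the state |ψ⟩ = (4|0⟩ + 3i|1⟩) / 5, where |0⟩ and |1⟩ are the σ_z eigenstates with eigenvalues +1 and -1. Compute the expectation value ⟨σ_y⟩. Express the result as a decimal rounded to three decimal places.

⟨σ_y⟩ = 2 Im(a* b)/(|a|²+|b|²) with a = 4, b = 3i.
a* b = 12i, so ⟨σ_y⟩ = 24/25.

0.960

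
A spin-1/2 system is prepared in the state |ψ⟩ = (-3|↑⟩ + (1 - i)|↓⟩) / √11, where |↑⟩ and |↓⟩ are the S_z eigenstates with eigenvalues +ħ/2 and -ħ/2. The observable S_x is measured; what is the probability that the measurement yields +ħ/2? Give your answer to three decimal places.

0.227

|+x⟩ = (|↑⟩ + |↓⟩)/√2, so ⟨+x|ψ⟩ = (-2 - i) / (√2·√11).
P = |-2 - i|² / 22 = 5/22.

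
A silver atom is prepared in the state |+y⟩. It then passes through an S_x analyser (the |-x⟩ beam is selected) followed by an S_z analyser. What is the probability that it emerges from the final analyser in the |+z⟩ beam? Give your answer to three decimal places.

0.250

First analyser (S_x): from |+y⟩, P(|-x⟩) = 1/2.
After stage 1 the state is |-x⟩; P(|+z⟩) = |⟨+z|-x⟩|² = 1/2.
Joint probability = 1/2 × 1/2 = 0.250.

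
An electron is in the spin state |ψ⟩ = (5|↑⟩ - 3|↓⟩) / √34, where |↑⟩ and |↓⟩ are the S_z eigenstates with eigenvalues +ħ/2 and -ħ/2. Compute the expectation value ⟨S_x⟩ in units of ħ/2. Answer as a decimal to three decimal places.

⟨σ_x⟩ = 2 Re(a* b)/(|a|²+|b|²) with a = 5, b = -3.
a* b = -15, so ⟨σ_x⟩ = -30/34.
⟨S_x⟩ = (ħ/2)·⟨σ_x⟩.

-0.882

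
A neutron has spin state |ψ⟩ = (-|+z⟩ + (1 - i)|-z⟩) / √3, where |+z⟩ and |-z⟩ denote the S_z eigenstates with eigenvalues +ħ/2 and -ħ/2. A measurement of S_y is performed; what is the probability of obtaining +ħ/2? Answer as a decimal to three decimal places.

|+y⟩ = (|+z⟩ + i|-z⟩)/√2, so ⟨+y|ψ⟩ = (-2 - i) / (√2·√3).
P = |-2 - i|² / 6 = 5/6.

0.833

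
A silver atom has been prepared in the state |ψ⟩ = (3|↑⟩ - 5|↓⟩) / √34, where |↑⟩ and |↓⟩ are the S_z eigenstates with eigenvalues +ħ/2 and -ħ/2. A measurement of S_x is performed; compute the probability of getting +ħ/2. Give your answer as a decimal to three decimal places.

|+x⟩ = (|↑⟩ + |↓⟩)/√2, so ⟨+x|ψ⟩ = (-2) / (√2·√34).
P = |-2|² / 68 = 4/68.

0.059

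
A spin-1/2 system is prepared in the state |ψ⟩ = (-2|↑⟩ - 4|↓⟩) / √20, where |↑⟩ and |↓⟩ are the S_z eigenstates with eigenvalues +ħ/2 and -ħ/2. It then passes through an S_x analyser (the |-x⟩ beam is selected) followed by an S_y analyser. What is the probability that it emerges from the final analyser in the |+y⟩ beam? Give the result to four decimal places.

First analyser (S_x): P(|-x⟩) = |⟨-x|ψ⟩|² = 4/40.
After stage 1 the state is |-x⟩; P(|+y⟩) = |⟨+y|-x⟩|² = 1/2.
Joint probability = 4/40 × 1/2 = 0.0500.

0.0500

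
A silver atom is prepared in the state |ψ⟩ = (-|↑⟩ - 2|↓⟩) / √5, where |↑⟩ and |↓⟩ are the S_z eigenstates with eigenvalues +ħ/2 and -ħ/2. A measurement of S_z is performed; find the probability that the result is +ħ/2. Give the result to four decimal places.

0.2000

The +ħ/2 outcome corresponds to |↑⟩. Its amplitude in |ψ⟩ is -1/√5.
P = |-1|² / 5 = 1/5.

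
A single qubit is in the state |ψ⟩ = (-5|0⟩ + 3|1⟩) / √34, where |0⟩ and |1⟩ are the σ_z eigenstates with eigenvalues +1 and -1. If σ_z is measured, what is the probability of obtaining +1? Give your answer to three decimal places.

The +1 outcome corresponds to |0⟩. Its amplitude in |ψ⟩ is -5/√34.
P = |-5|² / 34 = 25/34.

0.735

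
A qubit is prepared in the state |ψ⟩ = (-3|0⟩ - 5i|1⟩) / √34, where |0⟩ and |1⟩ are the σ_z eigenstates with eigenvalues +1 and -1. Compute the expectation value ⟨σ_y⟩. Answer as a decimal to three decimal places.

⟨σ_y⟩ = 2 Im(a* b)/(|a|²+|b|²) with a = -3, b = -5i.
a* b = 15i, so ⟨σ_y⟩ = 30/34.

0.882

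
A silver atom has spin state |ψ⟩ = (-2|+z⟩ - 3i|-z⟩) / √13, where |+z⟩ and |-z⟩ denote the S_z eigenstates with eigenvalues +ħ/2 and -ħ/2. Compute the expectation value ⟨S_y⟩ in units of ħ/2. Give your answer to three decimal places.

⟨σ_y⟩ = 2 Im(a* b)/(|a|²+|b|²) with a = -2, b = -3i.
a* b = 6i, so ⟨σ_y⟩ = 12/13.
⟨S_y⟩ = (ħ/2)·⟨σ_y⟩.

0.923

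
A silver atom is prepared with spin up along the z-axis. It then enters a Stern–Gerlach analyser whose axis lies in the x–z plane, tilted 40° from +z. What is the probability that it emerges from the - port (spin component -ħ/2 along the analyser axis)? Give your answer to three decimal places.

0.117

For spin-½, the probability of finding spin-up along an axis at angle θ to the initial spin direction is cos²(θ/2); spin-down is sin²(θ/2).
θ = 40°, so P = sin²(20°) ≈ 0.117.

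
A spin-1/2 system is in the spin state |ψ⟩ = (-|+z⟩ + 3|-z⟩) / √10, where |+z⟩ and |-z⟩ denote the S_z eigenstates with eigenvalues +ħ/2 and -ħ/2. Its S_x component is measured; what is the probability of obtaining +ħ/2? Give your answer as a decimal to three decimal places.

0.200

|+x⟩ = (|+z⟩ + |-z⟩)/√2, so ⟨+x|ψ⟩ = (2) / (√2·√10).
P = |2|² / 20 = 4/20.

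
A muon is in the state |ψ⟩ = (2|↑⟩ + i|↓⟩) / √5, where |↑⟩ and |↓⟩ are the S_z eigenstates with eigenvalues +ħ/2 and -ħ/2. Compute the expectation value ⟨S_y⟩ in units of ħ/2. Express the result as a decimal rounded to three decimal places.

0.800

⟨σ_y⟩ = 2 Im(a* b)/(|a|²+|b|²) with a = 2, b = i.
a* b = 2i, so ⟨σ_y⟩ = 4/5.
⟨S_y⟩ = (ħ/2)·⟨σ_y⟩.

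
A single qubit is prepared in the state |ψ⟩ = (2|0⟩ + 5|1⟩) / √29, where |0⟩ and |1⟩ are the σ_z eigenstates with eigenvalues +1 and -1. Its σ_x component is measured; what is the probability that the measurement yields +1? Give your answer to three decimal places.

0.845

|+x⟩ = (|0⟩ + |1⟩)/√2, so ⟨+x|ψ⟩ = (7) / (√2·√29).
P = |7|² / 58 = 49/58.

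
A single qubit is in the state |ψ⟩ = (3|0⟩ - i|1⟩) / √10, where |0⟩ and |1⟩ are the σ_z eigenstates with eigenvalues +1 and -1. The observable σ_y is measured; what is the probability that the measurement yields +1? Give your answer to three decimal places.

0.200

|+y⟩ = (|0⟩ + i|1⟩)/√2, so ⟨+y|ψ⟩ = (2) / (√2·√10).
P = |2|² / 20 = 4/20.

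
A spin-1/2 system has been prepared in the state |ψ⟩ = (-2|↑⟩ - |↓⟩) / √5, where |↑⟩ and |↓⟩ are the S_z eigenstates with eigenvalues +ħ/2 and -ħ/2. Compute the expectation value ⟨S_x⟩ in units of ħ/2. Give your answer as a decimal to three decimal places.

0.800

⟨σ_x⟩ = 2 Re(a* b)/(|a|²+|b|²) with a = -2, b = -1.
a* b = 2, so ⟨σ_x⟩ = 4/5.
⟨S_x⟩ = (ħ/2)·⟨σ_x⟩.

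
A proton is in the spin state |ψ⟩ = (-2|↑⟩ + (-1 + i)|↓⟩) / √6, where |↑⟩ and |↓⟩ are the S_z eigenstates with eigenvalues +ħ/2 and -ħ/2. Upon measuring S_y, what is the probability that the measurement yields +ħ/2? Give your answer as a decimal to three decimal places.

0.167

|+y⟩ = (|↑⟩ + i|↓⟩)/√2, so ⟨+y|ψ⟩ = (-1 + i) / (√2·√6).
P = |-1 + i|² / 12 = 2/12.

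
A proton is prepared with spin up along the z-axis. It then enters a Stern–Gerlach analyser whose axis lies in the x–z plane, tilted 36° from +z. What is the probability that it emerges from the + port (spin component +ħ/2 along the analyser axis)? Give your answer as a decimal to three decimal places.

For spin-½, the probability of finding spin-up along an axis at angle θ to the initial spin direction is cos²(θ/2); spin-down is sin²(θ/2).
θ = 36°, so P = cos²(18°) ≈ 0.905.

0.905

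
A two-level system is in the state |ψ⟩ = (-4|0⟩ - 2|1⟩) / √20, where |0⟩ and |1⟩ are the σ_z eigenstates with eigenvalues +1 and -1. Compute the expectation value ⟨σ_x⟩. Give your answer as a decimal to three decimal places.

⟨σ_x⟩ = 2 Re(a* b)/(|a|²+|b|²) with a = -4, b = -2.
a* b = 8, so ⟨σ_x⟩ = 16/20.

0.800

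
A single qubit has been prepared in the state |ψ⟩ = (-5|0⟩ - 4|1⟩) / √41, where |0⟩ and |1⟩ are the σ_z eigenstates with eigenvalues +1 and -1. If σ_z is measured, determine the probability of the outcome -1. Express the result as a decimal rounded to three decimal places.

The -1 outcome corresponds to |1⟩. Its amplitude in |ψ⟩ is -4/√41.
P = |-4|² / 41 = 16/41.

0.390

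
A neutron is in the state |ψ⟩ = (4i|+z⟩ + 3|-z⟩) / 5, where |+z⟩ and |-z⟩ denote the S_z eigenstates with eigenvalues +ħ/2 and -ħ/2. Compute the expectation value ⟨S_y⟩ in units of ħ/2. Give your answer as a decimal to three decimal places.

-0.960

⟨σ_y⟩ = 2 Im(a* b)/(|a|²+|b|²) with a = 4i, b = 3.
a* b = -12i, so ⟨σ_y⟩ = -24/25.
⟨S_y⟩ = (ħ/2)·⟨σ_y⟩.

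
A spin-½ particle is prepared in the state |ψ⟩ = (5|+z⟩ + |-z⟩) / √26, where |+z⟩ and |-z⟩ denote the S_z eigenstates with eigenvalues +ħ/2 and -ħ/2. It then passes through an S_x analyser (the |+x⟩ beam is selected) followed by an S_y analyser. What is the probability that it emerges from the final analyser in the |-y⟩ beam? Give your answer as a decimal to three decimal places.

0.346

First analyser (S_x): P(|+x⟩) = |⟨+x|ψ⟩|² = 36/52.
After stage 1 the state is |+x⟩; P(|-y⟩) = |⟨-y|+x⟩|² = 1/2.
Joint probability = 36/52 × 1/2 = 0.346.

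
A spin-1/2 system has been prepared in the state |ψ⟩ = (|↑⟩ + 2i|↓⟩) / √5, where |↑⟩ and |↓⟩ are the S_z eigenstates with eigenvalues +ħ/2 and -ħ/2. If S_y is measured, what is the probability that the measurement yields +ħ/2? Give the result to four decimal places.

|+y⟩ = (|↑⟩ + i|↓⟩)/√2, so ⟨+y|ψ⟩ = (3) / (√2·√5).
P = |3|² / 10 = 9/10.

0.9000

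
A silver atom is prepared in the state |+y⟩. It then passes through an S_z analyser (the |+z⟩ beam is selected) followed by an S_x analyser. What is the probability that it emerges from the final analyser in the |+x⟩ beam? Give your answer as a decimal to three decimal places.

First analyser (S_z): from |+y⟩, P(|+z⟩) = 1/2.
After stage 1 the state is |+z⟩; P(|+x⟩) = |⟨+x|+z⟩|² = 1/2.
Joint probability = 1/2 × 1/2 = 0.250.

0.250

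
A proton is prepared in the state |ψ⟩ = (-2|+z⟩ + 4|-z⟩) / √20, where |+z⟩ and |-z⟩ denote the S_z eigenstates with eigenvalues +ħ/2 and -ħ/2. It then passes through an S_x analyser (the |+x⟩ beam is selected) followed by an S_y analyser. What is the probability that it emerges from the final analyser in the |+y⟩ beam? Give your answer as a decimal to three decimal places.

First analyser (S_x): P(|+x⟩) = |⟨+x|ψ⟩|² = 4/40.
After stage 1 the state is |+x⟩; P(|+y⟩) = |⟨+y|+x⟩|² = 1/2.
Joint probability = 4/40 × 1/2 = 0.050.

0.050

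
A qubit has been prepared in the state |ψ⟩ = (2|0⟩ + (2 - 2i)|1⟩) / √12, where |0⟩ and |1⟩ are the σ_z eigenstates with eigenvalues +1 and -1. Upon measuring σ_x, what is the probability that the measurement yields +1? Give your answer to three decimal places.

0.833

|+x⟩ = (|0⟩ + |1⟩)/√2, so ⟨+x|ψ⟩ = (4 - 2i) / (√2·√12).
P = |4 - 2i|² / 24 = 20/24.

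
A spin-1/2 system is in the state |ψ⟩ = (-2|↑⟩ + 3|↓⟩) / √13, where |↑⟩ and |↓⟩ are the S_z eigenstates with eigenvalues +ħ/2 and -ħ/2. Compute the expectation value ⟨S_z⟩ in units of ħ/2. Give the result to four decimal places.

-0.3846

⟨σ_z⟩ = |a|² - |b|² divided by |a|²+|b|², with a, b the |↑⟩, |↓⟩ amplitudes.
= (4 - 9)/13 = -5/13.
⟨S_z⟩ = (ħ/2)·⟨σ_z⟩.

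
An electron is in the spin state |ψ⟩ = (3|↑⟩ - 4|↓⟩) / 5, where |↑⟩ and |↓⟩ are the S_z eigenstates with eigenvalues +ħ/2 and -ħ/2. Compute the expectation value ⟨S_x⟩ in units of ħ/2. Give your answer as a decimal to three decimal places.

⟨σ_x⟩ = 2 Re(a* b)/(|a|²+|b|²) with a = 3, b = -4.
a* b = -12, so ⟨σ_x⟩ = -24/25.
⟨S_x⟩ = (ħ/2)·⟨σ_x⟩.

-0.960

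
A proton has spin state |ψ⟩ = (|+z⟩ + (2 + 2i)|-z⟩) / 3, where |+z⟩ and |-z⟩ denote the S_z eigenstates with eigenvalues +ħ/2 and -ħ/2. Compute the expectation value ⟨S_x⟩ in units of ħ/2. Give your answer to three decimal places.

⟨σ_x⟩ = 2 Re(a* b)/(|a|²+|b|²) with a = 1, b = (2 + 2i).
a* b = (2 + 2i), so ⟨σ_x⟩ = 4/9.
⟨S_x⟩ = (ħ/2)·⟨σ_x⟩.

0.444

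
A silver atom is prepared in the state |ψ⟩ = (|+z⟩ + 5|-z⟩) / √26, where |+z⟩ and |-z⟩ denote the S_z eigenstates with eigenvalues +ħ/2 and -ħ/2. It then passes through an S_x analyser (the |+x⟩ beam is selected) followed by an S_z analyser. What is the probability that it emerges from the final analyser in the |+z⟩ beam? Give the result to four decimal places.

0.3462

First analyser (S_x): P(|+x⟩) = |⟨+x|ψ⟩|² = 36/52.
After stage 1 the state is |+x⟩; P(|+z⟩) = |⟨+z|+x⟩|² = 1/2.
Joint probability = 36/52 × 1/2 = 0.3462.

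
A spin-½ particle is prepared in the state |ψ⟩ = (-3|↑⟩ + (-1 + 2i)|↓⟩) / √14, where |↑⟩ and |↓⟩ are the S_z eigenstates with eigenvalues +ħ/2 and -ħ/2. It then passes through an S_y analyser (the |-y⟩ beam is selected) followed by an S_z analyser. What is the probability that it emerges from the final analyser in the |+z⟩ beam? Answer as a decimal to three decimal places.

First analyser (S_y): P(|-y⟩) = |⟨-y|ψ⟩|² = 26/28.
After stage 1 the state is |-y⟩; P(|+z⟩) = |⟨+z|-y⟩|² = 1/2.
Joint probability = 26/28 × 1/2 = 0.464.

0.464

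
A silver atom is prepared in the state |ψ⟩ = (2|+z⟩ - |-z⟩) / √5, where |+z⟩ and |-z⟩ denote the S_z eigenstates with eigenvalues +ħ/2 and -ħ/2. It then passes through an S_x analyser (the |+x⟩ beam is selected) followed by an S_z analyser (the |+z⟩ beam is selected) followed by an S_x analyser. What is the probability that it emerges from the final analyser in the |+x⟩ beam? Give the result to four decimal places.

First analyser (S_x): P(|+x⟩) = |⟨+x|ψ⟩|² = 1/10.
After stage 1 the state is |+x⟩; P(|+z⟩) = |⟨+z|+x⟩|² = 1/2.
After stage 2 the state is |+z⟩; P(|+x⟩) = |⟨+x|+z⟩|² = 1/2.
Joint probability = 1/10 × 1/2 × 1/2 = 0.0250.

0.0250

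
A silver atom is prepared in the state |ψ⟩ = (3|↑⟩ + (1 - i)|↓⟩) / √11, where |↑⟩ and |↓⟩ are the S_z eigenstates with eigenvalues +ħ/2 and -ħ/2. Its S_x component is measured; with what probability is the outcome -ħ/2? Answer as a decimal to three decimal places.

|-x⟩ = (|↑⟩ - |↓⟩)/√2, so ⟨-x|ψ⟩ = (2 + i) / (√2·√11).
P = |2 + i|² / 22 = 5/22.

0.227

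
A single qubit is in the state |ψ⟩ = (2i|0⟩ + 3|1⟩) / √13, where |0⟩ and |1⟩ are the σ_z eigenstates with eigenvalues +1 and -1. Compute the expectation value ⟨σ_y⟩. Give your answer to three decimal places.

-0.923

⟨σ_y⟩ = 2 Im(a* b)/(|a|²+|b|²) with a = 2i, b = 3.
a* b = -6i, so ⟨σ_y⟩ = -12/13.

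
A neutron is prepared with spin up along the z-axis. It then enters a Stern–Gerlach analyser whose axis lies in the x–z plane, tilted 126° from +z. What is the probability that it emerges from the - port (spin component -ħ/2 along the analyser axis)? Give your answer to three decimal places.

For spin-½, the probability of finding spin-up along an axis at angle θ to the initial spin direction is cos²(θ/2); spin-down is sin²(θ/2).
θ = 126°, so P = sin²(63°) ≈ 0.794.

0.794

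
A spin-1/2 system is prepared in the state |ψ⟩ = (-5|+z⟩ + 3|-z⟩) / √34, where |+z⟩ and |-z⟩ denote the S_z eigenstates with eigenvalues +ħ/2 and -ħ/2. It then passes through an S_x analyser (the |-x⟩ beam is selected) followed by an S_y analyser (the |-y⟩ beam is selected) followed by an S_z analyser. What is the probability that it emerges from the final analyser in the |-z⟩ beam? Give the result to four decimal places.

0.2353

First analyser (S_x): P(|-x⟩) = |⟨-x|ψ⟩|² = 64/68.
After stage 1 the state is |-x⟩; P(|-y⟩) = |⟨-y|-x⟩|² = 1/2.
After stage 2 the state is |-y⟩; P(|-z⟩) = |⟨-z|-y⟩|² = 1/2.
Joint probability = 64/68 × 1/2 × 1/2 = 0.2353.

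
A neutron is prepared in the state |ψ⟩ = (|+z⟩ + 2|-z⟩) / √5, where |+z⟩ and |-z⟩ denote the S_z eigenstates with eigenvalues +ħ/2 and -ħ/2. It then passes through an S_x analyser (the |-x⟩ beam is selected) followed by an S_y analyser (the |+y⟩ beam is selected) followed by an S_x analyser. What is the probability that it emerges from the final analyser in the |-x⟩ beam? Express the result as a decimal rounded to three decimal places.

First analyser (S_x): P(|-x⟩) = |⟨-x|ψ⟩|² = 1/10.
After stage 1 the state is |-x⟩; P(|+y⟩) = |⟨+y|-x⟩|² = 1/2.
After stage 2 the state is |+y⟩; P(|-x⟩) = |⟨-x|+y⟩|² = 1/2.
Joint probability = 1/10 × 1/2 × 1/2 = 0.025.

0.025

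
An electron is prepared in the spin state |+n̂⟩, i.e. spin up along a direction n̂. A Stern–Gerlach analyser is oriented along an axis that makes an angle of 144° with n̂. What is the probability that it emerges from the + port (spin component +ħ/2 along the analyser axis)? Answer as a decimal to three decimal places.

For spin-½, the probability of finding spin-up along an axis at angle θ to the initial spin direction is cos²(θ/2); spin-down is sin²(θ/2).
θ = 144°, so P = cos²(72°) ≈ 0.095.

0.095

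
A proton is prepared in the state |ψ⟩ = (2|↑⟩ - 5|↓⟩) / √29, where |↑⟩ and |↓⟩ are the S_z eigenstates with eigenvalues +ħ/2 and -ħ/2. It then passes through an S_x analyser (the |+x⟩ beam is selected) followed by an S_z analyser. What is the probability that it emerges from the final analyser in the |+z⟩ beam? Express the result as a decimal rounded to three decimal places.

0.078

First analyser (S_x): P(|+x⟩) = |⟨+x|ψ⟩|² = 9/58.
After stage 1 the state is |+x⟩; P(|+z⟩) = |⟨+z|+x⟩|² = 1/2.
Joint probability = 9/58 × 1/2 = 0.078.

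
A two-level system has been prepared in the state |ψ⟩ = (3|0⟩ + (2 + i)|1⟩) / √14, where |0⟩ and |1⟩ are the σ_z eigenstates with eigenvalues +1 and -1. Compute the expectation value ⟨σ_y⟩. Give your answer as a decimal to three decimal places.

⟨σ_y⟩ = 2 Im(a* b)/(|a|²+|b|²) with a = 3, b = (2 + i).
a* b = (6 + 3i), so ⟨σ_y⟩ = 6/14.

0.429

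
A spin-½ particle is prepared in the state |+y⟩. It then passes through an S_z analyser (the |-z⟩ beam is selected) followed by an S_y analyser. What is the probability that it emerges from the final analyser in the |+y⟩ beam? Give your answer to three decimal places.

First analyser (S_z): from |+y⟩, P(|-z⟩) = 1/2.
After stage 1 the state is |-z⟩; P(|+y⟩) = |⟨+y|-z⟩|² = 1/2.
Joint probability = 1/2 × 1/2 = 0.250.

0.250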